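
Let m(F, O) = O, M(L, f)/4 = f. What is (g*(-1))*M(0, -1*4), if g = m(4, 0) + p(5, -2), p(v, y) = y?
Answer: -32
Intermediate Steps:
M(L, f) = 4*f
g = -2 (g = 0 - 2 = -2)
(g*(-1))*M(0, -1*4) = (-2*(-1))*(4*(-1*4)) = 2*(4*(-4)) = 2*(-16) = -32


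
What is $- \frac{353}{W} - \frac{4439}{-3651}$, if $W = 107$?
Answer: $- \frac{813830}{390657} \approx -2.0832$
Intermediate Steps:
$- \frac{353}{W} - \frac{4439}{-3651} = - \frac{353}{107} - \frac{4439}{-3651} = \left(-353\right) \frac{1}{107} - - \frac{4439}{3651} = - \frac{353}{107} + \frac{4439}{3651} = - \frac{813830}{390657}$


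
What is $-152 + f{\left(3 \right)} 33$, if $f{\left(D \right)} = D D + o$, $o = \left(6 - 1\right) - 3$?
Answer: $211$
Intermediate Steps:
$o = 2$ ($o = 5 - 3 = 2$)
$f{\left(D \right)} = 2 + D^{2}$ ($f{\left(D \right)} = D D + 2 = D^{2} + 2 = 2 + D^{2}$)
$-152 + f{\left(3 \right)} 33 = -152 + \left(2 + 3^{2}\right) 33 = -152 + \left(2 + 9\right) 33 = -152 + 11 \cdot 33 = -152 + 363 = 211$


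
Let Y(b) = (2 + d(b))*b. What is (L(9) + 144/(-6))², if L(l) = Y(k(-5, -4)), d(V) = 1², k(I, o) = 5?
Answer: 81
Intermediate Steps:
d(V) = 1
Y(b) = 3*b (Y(b) = (2 + 1)*b = 3*b)
L(l) = 15 (L(l) = 3*5 = 15)
(L(9) + 144/(-6))² = (15 + 144/(-6))² = (15 + 144*(-⅙))² = (15 - 24)² = (-9)² = 81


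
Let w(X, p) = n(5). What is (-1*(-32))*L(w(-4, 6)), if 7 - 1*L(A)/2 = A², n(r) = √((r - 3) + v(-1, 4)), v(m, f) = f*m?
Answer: 576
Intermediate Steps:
n(r) = √(-7 + r) (n(r) = √((r - 3) + 4*(-1)) = √((-3 + r) - 4) = √(-7 + r))
w(X, p) = I*√2 (w(X, p) = √(-7 + 5) = √(-2) = I*√2)
L(A) = 14 - 2*A²
(-1*(-32))*L(w(-4, 6)) = (-1*(-32))*(14 - 2*(I*√2)²) = 32*(14 - 2*(-2)) = 32*(14 + 4) = 32*18 = 576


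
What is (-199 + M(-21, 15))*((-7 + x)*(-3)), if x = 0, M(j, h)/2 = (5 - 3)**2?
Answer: -4011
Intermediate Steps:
M(j, h) = 8 (M(j, h) = 2*(5 - 3)**2 = 2*2**2 = 2*4 = 8)
(-199 + M(-21, 15))*((-7 + x)*(-3)) = (-199 + 8)*((-7 + 0)*(-3)) = -(-1337)*(-3) = -191*21 = -4011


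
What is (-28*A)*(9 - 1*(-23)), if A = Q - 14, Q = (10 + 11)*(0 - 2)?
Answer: 50176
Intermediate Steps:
Q = -42 (Q = 21*(-2) = -42)
A = -56 (A = -42 - 14 = -56)
(-28*A)*(9 - 1*(-23)) = (-28*(-56))*(9 - 1*(-23)) = 1568*(9 + 23) = 1568*32 = 50176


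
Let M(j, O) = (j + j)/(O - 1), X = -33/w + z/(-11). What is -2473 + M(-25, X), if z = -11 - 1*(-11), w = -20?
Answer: -33149/13 ≈ -2549.9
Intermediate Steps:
z = 0 (z = -11 + 11 = 0)
X = 33/20 (X = -33/(-20) + 0/(-11) = -33*(-1/20) + 0*(-1/11) = 33/20 + 0 = 33/20 ≈ 1.6500)
M(j, O) = 2*j/(-1 + O) (M(j, O) = (2*j)/(-1 + O) = 2*j/(-1 + O))
-2473 + M(-25, X) = -2473 + 2*(-25)/(-1 + 33/20) = -2473 + 2*(-25)/(13/20) = -2473 + 2*(-25)*(20/13) = -2473 - 1000/13 = -33149/13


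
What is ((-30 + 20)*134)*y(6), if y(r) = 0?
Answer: 0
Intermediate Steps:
((-30 + 20)*134)*y(6) = ((-30 + 20)*134)*0 = -10*134*0 = -1340*0 = 0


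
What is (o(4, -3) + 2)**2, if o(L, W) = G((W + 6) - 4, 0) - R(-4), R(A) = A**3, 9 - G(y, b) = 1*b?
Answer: 5625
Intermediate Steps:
G(y, b) = 9 - b
o(L, W) = 73 (o(L, W) = (9 - 1*0) - 1*(-4)**3 = (9 + 0) - 1*(-64) = 9 + 64 = 73)
(o(4, -3) + 2)**2 = (73 + 2)**2 = 75**2 = 5625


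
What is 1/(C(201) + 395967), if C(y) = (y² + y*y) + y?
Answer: 1/476970 ≈ 2.0966e-6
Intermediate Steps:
C(y) = y + 2*y² (C(y) = (y² + y²) + y = 2*y² + y = y + 2*y²)
1/(C(201) + 395967) = 1/(201*(1 + 2*201) + 395967) = 1/(201*(1 + 402) + 395967) = 1/(201*403 + 395967) = 1/(81003 + 395967) = 1/476970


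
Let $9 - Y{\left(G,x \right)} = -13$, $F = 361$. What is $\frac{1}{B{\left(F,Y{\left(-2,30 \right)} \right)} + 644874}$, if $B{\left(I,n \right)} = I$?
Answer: $\frac{1}{645235} \approx 1.5498 \cdot 10^{-6}$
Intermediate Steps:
$Y{\left(G,x \right)} = 22$ ($Y{\left(G,x \right)} = 9 - -13 = 9 + 13 = 22$)
$\frac{1}{B{\left(F,Y{\left(-2,30 \right)} \right)} + 644874} = \frac{1}{361 + 644874} = \frac{1}{645235}$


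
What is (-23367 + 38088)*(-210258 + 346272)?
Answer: 2002262094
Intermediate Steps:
(-23367 + 38088)*(-210258 + 346272) = 14721*136014 = 2002262094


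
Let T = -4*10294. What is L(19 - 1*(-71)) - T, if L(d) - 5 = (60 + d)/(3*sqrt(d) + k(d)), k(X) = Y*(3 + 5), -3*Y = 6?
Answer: 11408337/277 + 675*sqrt(10)/277 ≈ 41193.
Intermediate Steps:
Y = -2 (Y = -1/3*6 = -2)
k(X) = -16 (k(X) = -2*(3 + 5) = -2*8 = -16)
L(d) = 5 + (60 + d)/(-16 + 3*sqrt(d)) (L(d) = 5 + (60 + d)/(3*sqrt(d) - 16) = 5 + (60 + d)/(-16 + 3*sqrt(d)))
T = -41176
L(19 - 1*(-71)) - T = (-20 + (19 - 1*(-71)) + 15*sqrt(19 - 1*(-71)))/(-16 + 3*sqrt(19 - 1*(-71))) - 1*(-41176) = (-20 + (19 + 71) + 15*sqrt(19 + 71))/(-16 + 3*sqrt(19 + 71)) + 41176 = (-20 + 90 + 15*sqrt(90))/(-16 + 3*sqrt(90)) + 41176 = (-20 + 90 + 15*(3*sqrt(10)))/(-16 + 3*(3*sqrt(10))) + 41176 = (-20 + 90 + 45*sqrt(10))/(-16 + 9*sqrt(10)) + 41176 = (70 + 45*sqrt(10))/(-16 + 9*sqrt(10)) + 41176 = 41176 + (70 + 45*sqrt(10))/(-16 + 9*sqrt(10))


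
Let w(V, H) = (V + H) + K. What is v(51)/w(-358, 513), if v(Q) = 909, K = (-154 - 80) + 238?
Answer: 303/53 ≈ 5.7170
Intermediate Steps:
K = 4 (K = -234 + 238 = 4)
w(V, H) = 4 + H + V (w(V, H) = (V + H) + 4 = (H + V) + 4 = 4 + H + V)
v(51)/w(-358, 513) = 909/(4 + 513 - 358) = 909/159 = 909*(1/159) = 303/53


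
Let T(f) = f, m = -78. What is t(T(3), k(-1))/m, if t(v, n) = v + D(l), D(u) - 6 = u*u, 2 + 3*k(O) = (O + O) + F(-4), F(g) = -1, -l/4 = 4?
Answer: -265/78 ≈ -3.3974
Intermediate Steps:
l = -16 (l = -4*4 = -16)
k(O) = -1 + 2*O/3 (k(O) = -⅔ + ((O + O) - 1)/3 = -⅔ + (2*O - 1)/3 = -⅔ + (-1 + 2*O)/3 = -⅔ + (-⅓ + 2*O/3) = -1 + 2*O/3)
D(u) = 6 + u² (D(u) = 6 + u*u = 6 + u²)
t(v, n) = 262 + v (t(v, n) = v + (6 + (-16)²) = v + (6 + 256) = v + 262 = 262 + v)
t(T(3), k(-1))/m = (262 + 3)/(-78) = 265*(-1/78) = -265/78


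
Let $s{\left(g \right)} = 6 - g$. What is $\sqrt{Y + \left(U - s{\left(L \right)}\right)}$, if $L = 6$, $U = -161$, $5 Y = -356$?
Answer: $\frac{3 i \sqrt{645}}{5} \approx 15.238 i$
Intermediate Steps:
$Y = - \frac{356}{5}$ ($Y = \frac{1}{5} \left(-356\right) = - \frac{356}{5} \approx -71.2$)
$\sqrt{Y + \left(U - s{\left(L \right)}\right)} = \sqrt{- \frac{356}{5} - \left(167 - 6\right)} = \sqrt{- \frac{356}{5} - 161} = \sqrt{- \frac{1161}{5}} = \frac{3 i \sqrt{645}}{5}$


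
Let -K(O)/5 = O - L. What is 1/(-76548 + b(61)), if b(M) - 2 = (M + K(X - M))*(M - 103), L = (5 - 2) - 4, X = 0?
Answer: -1/91708 ≈ -1.0904e-5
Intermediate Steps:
L = -1 (L = 3 - 4 = -1)
K(O) = -5 - 5*O (K(O) = -5*(O - 1*(-1)) = -5*(O + 1) = -5*(1 + O) = -5 - 5*O)
b(M) = 2 + (-103 + M)*(-5 + 6*M) (b(M) = 2 + (M + (-5 - 5*(0 - M)))*(M - 103) = 2 + (M + (-5 - (-5)*M))*(-103 + M) = 2 + (M + (-5 + 5*M))*(-103 + M) = 2 + (-5 + 6*M)*(-103 + M) = 2 + (-103 + M)*(-5 + 6*M))
1/(-76548 + b(61)) = 1/(-76548 + (517 - 623*61 + 6*61²)) = 1/(-76548 + (517 - 38003 + 6*3721)) = 1/(-76548 + (517 - 38003 + 22326)) = 1/(-76548 - 15160) = 1/(-91708) = -1/91708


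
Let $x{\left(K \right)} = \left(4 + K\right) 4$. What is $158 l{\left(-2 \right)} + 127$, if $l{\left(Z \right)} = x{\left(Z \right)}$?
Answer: $1391$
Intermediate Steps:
$x{\left(K \right)} = 16 + 4 K$
$l{\left(Z \right)} = 16 + 4 Z$
$158 l{\left(-2 \right)} + 127 = 158 \left(16 + 4 \left(-2\right)\right) + 127 = 158 \left(16 - 8\right) + 127 = 158 \cdot 8 + 127 = 1264 + 127 = 1391$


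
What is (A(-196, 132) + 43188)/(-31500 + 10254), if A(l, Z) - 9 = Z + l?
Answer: -43133/21246 ≈ -2.0302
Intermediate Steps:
A(l, Z) = 9 + Z + l (A(l, Z) = 9 + (Z + l) = 9 + Z + l)
(A(-196, 132) + 43188)/(-31500 + 10254) = ((9 + 132 - 196) + 43188)/(-31500 + 10254) = (-55 + 43188)/(-21246) = 43133*(-1/21246) = -43133/21246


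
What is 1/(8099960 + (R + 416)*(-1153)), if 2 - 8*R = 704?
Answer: 4/30885951 ≈ 1.2951e-7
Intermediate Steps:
R = -351/4 (R = 1/4 - 1/8*704 = 1/4 - 88 = -351/4 ≈ -87.750)
1/(8099960 + (R + 416)*(-1153)) = 1/(8099960 + (-351/4 + 416)*(-1153)) = 1/(8099960 + (1313/4)*(-1153)) = 1/(8099960 - 1513889/4) = 1/(30885951/4) = 4/30885951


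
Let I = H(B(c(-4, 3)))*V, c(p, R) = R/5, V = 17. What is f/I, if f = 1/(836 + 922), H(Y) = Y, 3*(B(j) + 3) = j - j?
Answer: -1/89658 ≈ -1.1153e-5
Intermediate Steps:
c(p, R) = R/5 (c(p, R) = R*(1/5) = R/5)
B(j) = -3 (B(j) = -3 + (j - j)/3 = -3 + (1/3)*0 = -3 + 0 = -3)
f = 1/1758 ≈ 0.00056883
I = -51 (I = -3*17 = -51)
f/I = (1/1758)/(-51) = (1/1758)*(-1/51) = -1/89658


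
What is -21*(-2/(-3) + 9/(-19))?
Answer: -77/19 ≈ -4.0526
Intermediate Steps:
-21*(-2/(-3) + 9/(-19)) = -21*(-2*(-⅓) + 9*(-1/19)) = -21*(⅔ - 9/19) = -21*11/57 = -77/19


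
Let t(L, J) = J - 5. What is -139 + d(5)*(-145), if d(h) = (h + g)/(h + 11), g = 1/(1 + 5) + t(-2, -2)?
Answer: -11749/96 ≈ -122.39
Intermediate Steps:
t(L, J) = -5 + J
g = -41/6 (g = 1/(1 + 5) + (-5 - 2) = 1/6 - 7 = ⅙ - 7 = -41/6 ≈ -6.8333)
d(h) = (-41/6 + h)/(11 + h) (d(h) = (h - 41/6)/(h + 11) = (-41/6 + h)/(11 + h))
-139 + d(5)*(-145) = -139 + ((-41/6 + 5)/(11 + 5))*(-145) = -139 + (-11/6/16)*(-145) = -139 + ((1/16)*(-11/6))*(-145) = -139 - 11/96*(-145) = -139 + 1595/96 = -11749/96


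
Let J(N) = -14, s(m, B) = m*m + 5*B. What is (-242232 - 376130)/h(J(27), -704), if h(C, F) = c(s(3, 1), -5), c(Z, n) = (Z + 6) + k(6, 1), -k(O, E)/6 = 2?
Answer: -309181/4 ≈ -77295.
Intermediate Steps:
k(O, E) = -12 (k(O, E) = -6*2 = -12)
s(m, B) = m² + 5*B
c(Z, n) = -6 + Z (c(Z, n) = (Z + 6) - 12 = (6 + Z) - 12 = -6 + Z)
h(C, F) = 8 (h(C, F) = -6 + (3² + 5*1) = -6 + (9 + 5) = -6 + 14 = 8)
(-242232 - 376130)/h(J(27), -704) = (-242232 - 376130)/8 = -618362*⅛ = -309181/4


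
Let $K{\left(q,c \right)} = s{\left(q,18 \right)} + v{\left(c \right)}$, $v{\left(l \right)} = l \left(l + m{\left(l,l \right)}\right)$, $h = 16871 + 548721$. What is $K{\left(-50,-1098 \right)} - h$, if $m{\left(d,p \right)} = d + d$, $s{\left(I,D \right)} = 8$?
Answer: $3051228$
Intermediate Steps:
$h = 565592$
$m{\left(d,p \right)} = 2 d$
$v{\left(l \right)} = 3 l^{2}$ ($v{\left(l \right)} = l \left(l + 2 l\right) = l 3 l = 3 l^{2}$)
$K{\left(q,c \right)} = 8 + 3 c^{2}$
$K{\left(-50,-1098 \right)} - h = \left(8 + 3 \left(-1098\right)^{2}\right) - 565592 = \left(8 + 3 \cdot 1205604\right) - 565592 = \left(8 + 3616812\right) - 565592 = 3616820 - 565592 = 3051228$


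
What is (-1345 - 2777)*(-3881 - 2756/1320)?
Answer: 880334853/55 ≈ 1.6006e+7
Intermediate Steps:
(-1345 - 2777)*(-3881 - 2756/1320) = -4122*(-3881 - 2756*1/1320) = -4122*(-3881 - 689/330) = -4122*(-1281419/330) = 880334853/55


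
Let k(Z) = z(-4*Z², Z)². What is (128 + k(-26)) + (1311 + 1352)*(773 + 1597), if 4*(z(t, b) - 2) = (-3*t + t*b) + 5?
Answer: 6252091049/16 ≈ 3.9076e+8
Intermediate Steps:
z(t, b) = 13/4 - 3*t/4 + b*t/4 (z(t, b) = 2 + ((-3*t + t*b) + 5)/4 = 2 + ((-3*t + b*t) + 5)/4 = 2 + (5 - 3*t + b*t)/4 = 2 + (5/4 - 3*t/4 + b*t/4) = 13/4 - 3*t/4 + b*t/4)
k(Z) = (13/4 - Z³ + 3*Z²)² (k(Z) = (13/4 - (-3)*Z² + Z*(-4*Z²)/4)² = (13/4 + 3*Z² - Z³)² = (13/4 - Z³ + 3*Z²)²)
(128 + k(-26)) + (1311 + 1352)*(773 + 1597) = (128 + (13 - 4*(-26)³ + 12*(-26)²)²/16) + (1311 + 1352)*(773 + 1597) = (128 + (13 - 4*(-17576) + 12*676)²/16) + 2663*2370 = (128 + (13 + 70304 + 8112)²/16) + 6311310 = (128 + (1/16)*78429²) + 6311310 = (128 + (1/16)*6151108041) + 6311310 = (128 + 6151108041/16) + 6311310 = 6151110089/16 + 6311310 = 6252091049/16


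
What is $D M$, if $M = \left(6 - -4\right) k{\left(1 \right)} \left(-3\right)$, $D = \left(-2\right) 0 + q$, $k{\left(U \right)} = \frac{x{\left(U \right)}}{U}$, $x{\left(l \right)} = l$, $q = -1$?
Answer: $30$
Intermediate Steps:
$k{\left(U \right)} = 1$ ($k{\left(U \right)} = \frac{U}{U} = 1$)
$D = -1$ ($D = \left(-2\right) 0 - 1 = 0 - 1 = -1$)
$M = -30$ ($M = \left(6 - -4\right) 1 \left(-3\right) = \left(6 + 4\right) 1 \left(-3\right) = 10 \cdot 1 \left(-3\right) = 10 \left(-3\right) = -30$)
$D M = \left(-1\right) \left(-30\right) = 30$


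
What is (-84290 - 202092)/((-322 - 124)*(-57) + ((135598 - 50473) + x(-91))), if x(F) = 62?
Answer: -286382/110609 ≈ -2.5891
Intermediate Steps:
(-84290 - 202092)/((-322 - 124)*(-57) + ((135598 - 50473) + x(-91))) = (-84290 - 202092)/((-322 - 124)*(-57) + ((135598 - 50473) + 62)) = -286382/(-446*(-57) + (85125 + 62)) = -286382/(25422 + 85187) = -286382/110609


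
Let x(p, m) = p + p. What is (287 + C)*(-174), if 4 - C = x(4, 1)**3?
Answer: 38454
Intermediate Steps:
x(p, m) = 2*p
C = -508 (C = 4 - (2*4)**3 = 4 - 1*8**3 = 4 - 1*512 = 4 - 512 = -508)
(287 + C)*(-174) = (287 - 508)*(-174) = -221*(-174) = 38454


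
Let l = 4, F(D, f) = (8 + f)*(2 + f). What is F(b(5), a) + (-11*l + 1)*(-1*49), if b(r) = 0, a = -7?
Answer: 2102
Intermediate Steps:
F(D, f) = (2 + f)*(8 + f)
F(b(5), a) + (-11*l + 1)*(-1*49) = (16 + (-7)**2 + 10*(-7)) + (-11*4 + 1)*(-1*49) = (16 + 49 - 70) + (-44 + 1)*(-49) = -5 - 43*(-49) = -5 + 2107 = 2102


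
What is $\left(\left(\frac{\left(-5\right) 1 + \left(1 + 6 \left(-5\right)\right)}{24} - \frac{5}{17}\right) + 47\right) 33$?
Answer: $\frac{101629}{68} \approx 1494.5$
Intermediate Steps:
$\left(\left(\frac{\left(-5\right) 1 + \left(1 + 6 \left(-5\right)\right)}{24} - \frac{5}{17}\right) + 47\right) 33 = \left(\left(\left(-5 + \left(1 - 30\right)\right) \frac{1}{24} - \frac{5}{17}\right) + 47\right) 33 = \left(\left(\left(-5 - 29\right) \frac{1}{24} - \frac{5}{17}\right) + 47\right) 33 = \left(\left(\left(-34\right) \frac{1}{24} - \frac{5}{17}\right) + 47\right) 33 = \left(\left(- \frac{17}{12} - \frac{5}{17}\right) + 47\right) 33 = \left(- \frac{349}{204} + 47\right) 33 = \frac{9239}{204} \cdot 33 = \frac{101629}{68}$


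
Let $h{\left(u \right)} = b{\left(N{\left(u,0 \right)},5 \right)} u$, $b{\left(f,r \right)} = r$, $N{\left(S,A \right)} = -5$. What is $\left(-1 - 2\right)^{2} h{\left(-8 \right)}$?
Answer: $-360$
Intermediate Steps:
$h{\left(u \right)} = 5 u$
$\left(-1 - 2\right)^{2} h{\left(-8 \right)} = \left(-1 - 2\right)^{2} \cdot 5 \left(-8\right) = \left(-3\right)^{2} \left(-40\right) = 9 \left(-40\right) = -360$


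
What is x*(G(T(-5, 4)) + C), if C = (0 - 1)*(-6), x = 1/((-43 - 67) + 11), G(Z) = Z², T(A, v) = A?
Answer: -31/99 ≈ -0.31313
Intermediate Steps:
x = -1/99 (x = 1/(-110 + 11) = 1/(-99) = -1/99 ≈ -0.010101)
C = 6 (C = -1*(-6) = 6)
x*(G(T(-5, 4)) + C) = -((-5)² + 6)/99 = -(25 + 6)/99 = -1/99*31 = -31/99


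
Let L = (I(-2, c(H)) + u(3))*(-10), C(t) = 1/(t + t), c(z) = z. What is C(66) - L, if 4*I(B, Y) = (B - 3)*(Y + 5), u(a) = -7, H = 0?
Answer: -17489/132 ≈ -132.49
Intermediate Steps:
I(B, Y) = (-3 + B)*(5 + Y)/4 (I(B, Y) = ((B - 3)*(Y + 5))/4 = ((-3 + B)*(5 + Y))/4 = (-3 + B)*(5 + Y)/4)
C(t) = 1/(2*t)
L = 265/2 (L = ((-15/4 - ¾*0 + (5/4)*(-2) + (¼)*(-2)*0) - 7)*(-10) = ((-15/4 + 0 - 5/2 + 0) - 7)*(-10) = (-25/4 - 7)*(-10) = -53/4*(-10) = 265/2 ≈ 132.50)
C(66) - L = (½)/66 - 1*265/2 = (½)*(1/66) - 265/2 = 1/132 - 265/2 = -17489/132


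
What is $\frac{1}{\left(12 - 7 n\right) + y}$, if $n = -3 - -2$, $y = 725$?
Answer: $\frac{1}{744} \approx 0.0013441$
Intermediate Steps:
$n = -1$ ($n = -3 + 2 = -1$)
$\frac{1}{\left(12 - 7 n\right) + y} = \frac{1}{\left(12 - -7\right) + 725} = \frac{1}{\left(12 + 7\right) + 725} = \frac{1}{19 + 725} = \frac{1}{744}$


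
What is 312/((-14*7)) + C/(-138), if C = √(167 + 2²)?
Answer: -156/49 - √19/46 ≈ -3.2784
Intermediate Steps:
C = 3*√19 (C = √(167 + 4) = √171 = 3*√19 ≈ 13.077)
312/((-14*7)) + C/(-138) = 312/((-14*7)) + (3*√19)/(-138) = 312/(-98) + (3*√19)*(-1/138) = 312*(-1/98) - √19/46 = -156/49 - √19/46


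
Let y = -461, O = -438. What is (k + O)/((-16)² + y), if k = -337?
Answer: 155/41 ≈ 3.7805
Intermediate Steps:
(k + O)/((-16)² + y) = (-337 - 438)/((-16)² - 461) = -775/(256 - 461) = -775/(-205) = -775*(-1/205) = 155/41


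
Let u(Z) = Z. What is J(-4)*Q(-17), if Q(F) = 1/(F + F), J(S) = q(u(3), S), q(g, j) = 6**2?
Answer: -18/17 ≈ -1.0588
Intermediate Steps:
q(g, j) = 36
J(S) = 36
Q(F) = 1/(2*F)
J(-4)*Q(-17) = 36*((1/2)/(-17)) = 36*((1/2)*(-1/17)) = 36*(-1/34) = -18/17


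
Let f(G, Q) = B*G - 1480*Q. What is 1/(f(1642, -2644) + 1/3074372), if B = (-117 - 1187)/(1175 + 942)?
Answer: 6508445524/25461745601930501 ≈ 2.5562e-7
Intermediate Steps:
B = -1304/2117 ≈ -0.61597
f(G, Q) = -1480*Q - 1304*G/2117 (f(G, Q) = -1304*G/2117 - 1480*Q = -1480*Q - 1304*G/2117)
1/(f(1642, -2644) + 1/3074372) = 1/((-1480*(-2644) - 1304/2117*1642) + 1/3074372) = 1/((3913120 - 2141168/2117) + 1/3074372) = 1/(8281933872/2117 + 1/3074372) = 1/(25461745601930501/6508445524) = 6508445524/25461745601930501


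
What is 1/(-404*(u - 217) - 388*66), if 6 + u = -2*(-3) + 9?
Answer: 1/58424 ≈ 1.7116e-5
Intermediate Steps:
u = 9 (u = -6 + (-2*(-3) + 9) = -6 + (6 + 9) = -6 + 15 = 9)
1/(-404*(u - 217) - 388*66) = 1/(-404*(9 - 217) - 388*66) = 1/(-404*(-208) - 25608) = 1/(84032 - 25608) = 1/58424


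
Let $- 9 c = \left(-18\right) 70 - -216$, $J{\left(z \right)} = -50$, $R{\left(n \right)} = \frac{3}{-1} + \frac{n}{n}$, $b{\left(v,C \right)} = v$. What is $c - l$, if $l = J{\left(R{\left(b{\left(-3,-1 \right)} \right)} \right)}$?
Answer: $166$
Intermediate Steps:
$R{\left(n \right)} = -2$ ($R{\left(n \right)} = 3 \left(-1\right) + 1 = -3 + 1 = -2$)
$l = -50$
$c = 116$ ($c = - \frac{\left(-18\right) 70 - -216}{9} = - \frac{-1260 + 216}{9} = \left(- \frac{1}{9}\right) \left(-1044\right) = 116$)
$c - l = 116 - -50 = 116 + 50 = 166$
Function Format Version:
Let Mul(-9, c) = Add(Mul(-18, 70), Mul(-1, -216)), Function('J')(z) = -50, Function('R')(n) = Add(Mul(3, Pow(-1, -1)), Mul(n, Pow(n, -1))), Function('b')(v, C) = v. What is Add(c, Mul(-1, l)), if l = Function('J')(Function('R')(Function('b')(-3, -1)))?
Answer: 166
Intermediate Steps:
Function('R')(n) = -2 (Function('R')(n) = Add(Mul(3, -1), 1) = Add(-3, 1) = -2)
l = -50
c = 116 (c = Mul(Rational(-1, 9), Add(Mul(-18, 70), Mul(-1, -216))) = Mul(Rational(-1, 9), Add(-1260, 216)) = Mul(Rational(-1, 9), -1044) = 116)
Add(c, Mul(-1, l)) = Add(116, Mul(-1, -50)) = Add(116, 50) = 166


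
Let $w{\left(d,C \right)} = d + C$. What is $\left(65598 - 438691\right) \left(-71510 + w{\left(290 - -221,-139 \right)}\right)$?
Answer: $26541089834$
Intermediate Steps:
$w{\left(d,C \right)} = C + d$
$\left(65598 - 438691\right) \left(-71510 + w{\left(290 - -221,-139 \right)}\right) = \left(65598 - 438691\right) \left(-71510 + \left(-139 + \left(290 - -221\right)\right)\right) = - 373093 \left(-71510 + \left(-139 + \left(290 + 221\right)\right)\right) = - 373093 \left(-71510 + \left(-139 + 511\right)\right) = - 373093 \left(-71510 + 372\right) = \left(-373093\right) \left(-71138\right) = 26541089834$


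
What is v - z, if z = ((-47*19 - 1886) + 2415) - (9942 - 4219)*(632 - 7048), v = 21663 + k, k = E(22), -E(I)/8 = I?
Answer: -36696917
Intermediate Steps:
E(I) = -8*I
k = -176 (k = -8*22 = -176)
v = 21487 (v = 21663 - 176 = 21487)
z = 36718404 (z = ((-893 - 1886) + 2415) - 5723*(-6416) = (-2779 + 2415) - 1*(-36718768) = -364 + 36718768 = 36718404)
v - z = 21487 - 1*36718404 = 21487 - 36718404 = -36696917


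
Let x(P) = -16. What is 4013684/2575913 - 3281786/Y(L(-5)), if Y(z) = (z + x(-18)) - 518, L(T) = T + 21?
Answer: 4227837154465/667161467 ≈ 6337.1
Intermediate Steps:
L(T) = 21 + T
Y(z) = -534 + z (Y(z) = (z - 16) - 518 = (-16 + z) - 518 = -534 + z)
4013684/2575913 - 3281786/Y(L(-5)) = 4013684/2575913 - 3281786/(-534 + (21 - 5)) = 4013684*(1/2575913) - 3281786/(-534 + 16) = 4013684/2575913 - 3281786/(-518) = 4013684/2575913 - 3281786*(-1/518) = 4013684/2575913 + 1640893/259 = 4227837154465/667161467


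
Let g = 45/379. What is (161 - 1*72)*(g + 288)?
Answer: 9718533/379 ≈ 25643.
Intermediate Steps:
g = 45/379 (g = 45*(1/379) = 45/379 ≈ 0.11873)
(161 - 1*72)*(g + 288) = (161 - 1*72)*(45/379 + 288) = (161 - 72)*(109197/379) = 89*(109197/379) = 9718533/379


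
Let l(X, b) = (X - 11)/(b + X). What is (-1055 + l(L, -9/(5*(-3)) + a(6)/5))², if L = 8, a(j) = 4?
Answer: 2460160000/2209 ≈ 1.1137e+6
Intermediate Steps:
l(X, b) = (-11 + X)/(X + b)
(-1055 + l(L, -9/(5*(-3)) + a(6)/5))² = (-1055 + (-11 + 8)/(8 + (-9/(5*(-3)) + 4/5)))² = (-1055 - 3/(8 + (-9/(-15) + 4*(⅕))))² = (-1055 - 3/(8 + (-9*(-1/15) + ⅘)))² = (-1055 - 3/(8 + (⅗ + ⅘)))² = (-1055 - 3/(8 + 7/5))² = (-1055 - 3/(47/5))² = (-1055 + (5/47)*(-3))² = (-1055 - 15/47)² = (-49600/47)² = 2460160000/2209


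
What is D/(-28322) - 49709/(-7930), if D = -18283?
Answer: 388210622/56148365 ≈ 6.9140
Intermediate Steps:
D/(-28322) - 49709/(-7930) = -18283/(-28322) - 49709/(-7930) = -18283*(-1/28322) - 49709*(-1/7930) = 18283/28322 + 49709/7930 = 388210622/56148365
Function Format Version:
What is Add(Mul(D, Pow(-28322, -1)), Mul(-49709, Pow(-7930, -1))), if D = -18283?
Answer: Rational(388210622, 56148365) ≈ 6.9140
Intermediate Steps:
Add(Mul(D, Pow(-28322, -1)), Mul(-49709, Pow(-7930, -1))) = Add(Mul(-18283, Pow(-28322, -1)), Mul(-49709, Pow(-7930, -1))) = Add(Mul(-18283, Rational(-1, 28322)), Mul(-49709, Rational(-1, 7930))) = Add(Rational(18283, 28322), Rational(49709, 7930)) = Rational(388210622, 56148365)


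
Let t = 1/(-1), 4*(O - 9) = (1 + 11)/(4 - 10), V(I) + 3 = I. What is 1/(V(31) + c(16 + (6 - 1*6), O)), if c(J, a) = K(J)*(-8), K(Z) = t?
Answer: 1/36 ≈ 0.027778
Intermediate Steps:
V(I) = -3 + I
O = 17/2 (O = 9 + ((1 + 11)/(4 - 10))/4 = 9 + (12/(-6))/4 = 9 + (12*(-1/6))/4 = 9 + (1/4)*(-2) = 9 - 1/2 = 17/2 ≈ 8.5000)
t = -1
K(Z) = -1
c(J, a) = 8 (c(J, a) = -1*(-8) = 8)
1/(V(31) + c(16 + (6 - 1*6), O)) = 1/((-3 + 31) + 8) = 1/(28 + 8) = 1/36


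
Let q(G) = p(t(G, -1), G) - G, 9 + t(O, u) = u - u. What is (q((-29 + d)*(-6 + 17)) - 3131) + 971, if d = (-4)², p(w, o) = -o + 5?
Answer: -1869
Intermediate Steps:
t(O, u) = -9 (t(O, u) = -9 + (u - u) = -9 + 0 = -9)
p(w, o) = 5 - o
d = 16
q(G) = 5 - 2*G (q(G) = (5 - G) - G = 5 - 2*G)
(q((-29 + d)*(-6 + 17)) - 3131) + 971 = ((5 - 2*(-29 + 16)*(-6 + 17)) - 3131) + 971 = ((5 - (-26)*11) - 3131) + 971 = ((5 - 2*(-143)) - 3131) + 971 = ((5 + 286) - 3131) + 971 = (291 - 3131) + 971 = -2840 + 971 = -1869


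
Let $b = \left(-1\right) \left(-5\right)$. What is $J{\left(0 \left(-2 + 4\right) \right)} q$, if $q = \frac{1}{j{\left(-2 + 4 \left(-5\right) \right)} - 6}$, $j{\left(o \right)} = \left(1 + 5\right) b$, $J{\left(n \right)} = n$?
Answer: $0$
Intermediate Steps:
$b = 5$
$j{\left(o \right)} = 30$ ($j{\left(o \right)} = \left(1 + 5\right) 5 = 6 \cdot 5 = 30$)
$q = \frac{1}{24}$ ($q = \frac{1}{30 - 6} = \frac{1}{24} \approx 0.041667$)
$J{\left(0 \left(-2 + 4\right) \right)} q = 0 \left(-2 + 4\right) \frac{1}{24} = 0 \cdot 2 \cdot \frac{1}{24} = 0 \cdot \frac{1}{24} = 0$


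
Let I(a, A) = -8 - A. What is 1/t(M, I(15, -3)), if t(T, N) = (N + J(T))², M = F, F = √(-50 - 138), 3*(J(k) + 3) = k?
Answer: 9/(4*(12 - I*√47)²) ≈ 0.0059826 + 0.010148*I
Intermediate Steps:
J(k) = -3 + k/3
F = 2*I*√47 (F = √(-188) = 2*I*√47 ≈ 13.711*I)
M = 2*I*√47 ≈ 13.711*I
t(T, N) = (-3 + N + T/3)² (t(T, N) = (N + (-3 + T/3))² = (-3 + N + T/3)²)
1/t(M, I(15, -3)) = 1/((-9 + 2*I*√47 + 3*(-8 - 1*(-3)))²/9) = 1/((-9 + 2*I*√47 + 3*(-8 + 3))²/9) = 1/((-9 + 2*I*√47 + 3*(-5))²/9) = 1/((-9 + 2*I*√47 - 15)²/9) = 1/((-24 + 2*I*√47)²/9) = 9/(-24 + 2*I*√47)²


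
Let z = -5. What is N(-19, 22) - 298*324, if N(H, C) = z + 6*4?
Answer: -96533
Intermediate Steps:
N(H, C) = 19 (N(H, C) = -5 + 6*4 = -5 + 24 = 19)
N(-19, 22) - 298*324 = 19 - 298*324 = 19 - 96552 = -96533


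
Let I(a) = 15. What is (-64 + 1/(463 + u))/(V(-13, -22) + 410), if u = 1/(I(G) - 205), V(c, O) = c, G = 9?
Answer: -5629826/34923693 ≈ -0.16120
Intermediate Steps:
u = -1/190 (u = 1/(15 - 205) = 1/(-190) = -1/190 ≈ -0.0052632)
(-64 + 1/(463 + u))/(V(-13, -22) + 410) = (-64 + 1/(463 - 1/190))/(-13 + 410) = (-64 + 1/(87969/190))/397 = (-64 + 190/87969)*(1/397) = -5629826/87969*1/397 = -5629826/34923693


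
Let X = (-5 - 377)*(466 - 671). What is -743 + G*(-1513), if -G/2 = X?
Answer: 236965317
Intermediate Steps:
X = 78310 (X = -382*(-205) = 78310)
G = -156620 (G = -2*78310 = -156620)
-743 + G*(-1513) = -743 - 156620*(-1513) = -743 + 236966060 = 236965317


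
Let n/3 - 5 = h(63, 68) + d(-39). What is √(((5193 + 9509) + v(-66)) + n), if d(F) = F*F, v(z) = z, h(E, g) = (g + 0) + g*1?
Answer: √19622 ≈ 140.08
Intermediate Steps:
h(E, g) = 2*g (h(E, g) = g + g = 2*g)
d(F) = F²
n = 4986 (n = 15 + 3*(2*68 + (-39)²) = 15 + 3*(136 + 1521) = 15 + 3*1657 = 15 + 4971 = 4986)
√(((5193 + 9509) + v(-66)) + n) = √(((5193 + 9509) - 66) + 4986) = √((14702 - 66) + 4986) = √(14636 + 4986) = √19622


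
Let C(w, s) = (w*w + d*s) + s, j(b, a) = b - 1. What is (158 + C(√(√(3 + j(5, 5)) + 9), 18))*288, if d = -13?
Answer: -14112 + 288*√7 ≈ -13350.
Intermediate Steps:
j(b, a) = -1 + b
C(w, s) = w² - 12*s (C(w, s) = (w*w - 13*s) + s = (w² - 13*s) + s = w² - 12*s)
(158 + C(√(√(3 + j(5, 5)) + 9), 18))*288 = (158 + ((√(√(3 + (-1 + 5)) + 9))² - 12*18))*288 = (158 + ((√(√(3 + 4) + 9))² - 216))*288 = (158 + ((√(√7 + 9))² - 216))*288 = (158 + ((√(9 + √7))² - 216))*288 = (158 + ((9 + √7) - 216))*288 = (158 + (-207 + √7))*288 = (-49 + √7)*288 = -14112 + 288*√7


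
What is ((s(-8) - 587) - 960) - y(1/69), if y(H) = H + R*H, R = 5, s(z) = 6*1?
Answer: -35445/23 ≈ -1541.1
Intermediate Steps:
s(z) = 6
y(H) = 6*H (y(H) = H + 5*H = 6*H)
((s(-8) - 587) - 960) - y(1/69) = ((6 - 587) - 960) - 6/69 = (-581 - 960) - 6/69 = -1541 - 1*2/23 = -1541 - 2/23 = -35445/23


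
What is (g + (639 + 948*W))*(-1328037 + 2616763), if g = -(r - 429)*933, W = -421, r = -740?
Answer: 892066447008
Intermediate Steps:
g = 1090677 (g = -(-740 - 429)*933 = -(-1169)*933 = -1*(-1090677) = 1090677)
(g + (639 + 948*W))*(-1328037 + 2616763) = (1090677 + (639 + 948*(-421)))*(-1328037 + 2616763) = (1090677 + (639 - 399108))*1288726 = (1090677 - 398469)*1288726 = 692208*1288726 = 892066447008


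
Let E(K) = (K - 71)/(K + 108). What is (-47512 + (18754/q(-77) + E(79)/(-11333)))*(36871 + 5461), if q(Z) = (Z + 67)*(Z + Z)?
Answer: -3043821847920602/1513765 ≈ -2.0108e+9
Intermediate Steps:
q(Z) = 2*Z*(67 + Z) (q(Z) = (67 + Z)*(2*Z) = 2*Z*(67 + Z))
E(K) = (-71 + K)/(108 + K)
(-47512 + (18754/q(-77) + E(79)/(-11333)))*(36871 + 5461) = (-47512 + (18754/((2*(-77)*(67 - 77))) + ((-71 + 79)/(108 + 79))/(-11333)))*(36871 + 5461) = (-47512 + (18754/((2*(-77)*(-10))) + (8/187)*(-1/11333)))*42332 = (-47512 + (18754/1540 + ((1/187)*8)*(-1/11333)))*42332 = (-47512 + (18754*(1/1540) + (8/187)*(-1/11333)))*42332 = (-47512 + (9377/770 - 8/2119271))*42332 = (-47512 + 36869013/3027530)*42332 = -143807136347/3027530*42332 = -3043821847920602/1513765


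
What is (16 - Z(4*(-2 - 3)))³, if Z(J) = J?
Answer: 46656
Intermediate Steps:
(16 - Z(4*(-2 - 3)))³ = (16 - 4*(-2 - 3))³ = (16 - 4*(-5))³ = (16 - 1*(-20))³ = (16 + 20)³ = 36³ = 46656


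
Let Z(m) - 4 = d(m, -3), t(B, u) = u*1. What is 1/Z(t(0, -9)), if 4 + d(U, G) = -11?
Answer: -1/11 ≈ -0.090909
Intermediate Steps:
t(B, u) = u
d(U, G) = -15 (d(U, G) = -4 - 11 = -15)
Z(m) = -11 (Z(m) = 4 - 15 = -11)
1/Z(t(0, -9)) = 1/(-11) = -1/11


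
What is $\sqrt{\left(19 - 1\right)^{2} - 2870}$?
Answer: $i \sqrt{2546} \approx 50.458 i$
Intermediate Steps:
$\sqrt{\left(19 - 1\right)^{2} - 2870} = \sqrt{18^{2} - 2870} = \sqrt{324 - 2870} = \sqrt{-2546} = i \sqrt{2546}$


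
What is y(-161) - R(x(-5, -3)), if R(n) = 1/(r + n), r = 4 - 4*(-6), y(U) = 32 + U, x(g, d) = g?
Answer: -2968/23 ≈ -129.04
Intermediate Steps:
r = 28 (r = 4 + 24 = 28)
R(n) = 1/(28 + n)
y(-161) - R(x(-5, -3)) = (32 - 161) - 1/(28 - 5) = -129 - 1/23 = -2968/23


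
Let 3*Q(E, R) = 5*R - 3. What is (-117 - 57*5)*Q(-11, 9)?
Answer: -5628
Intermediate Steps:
Q(E, R) = -1 + 5*R/3 (Q(E, R) = (5*R - 3)/3 = (-3 + 5*R)/3 = -1 + 5*R/3)
(-117 - 57*5)*Q(-11, 9) = (-117 - 57*5)*(-1 + (5/3)*9) = (-117 - 285)*(-1 + 15) = -402*14 = -5628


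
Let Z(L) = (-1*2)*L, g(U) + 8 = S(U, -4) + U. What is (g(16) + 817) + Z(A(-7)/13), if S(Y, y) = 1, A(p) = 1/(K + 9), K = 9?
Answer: 96641/117 ≈ 825.99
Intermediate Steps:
A(p) = 1/18 (A(p) = 1/(9 + 9) = 1/18)
g(U) = -7 + U (g(U) = -8 + (1 + U) = -7 + U)
Z(L) = -2*L
(g(16) + 817) + Z(A(-7)/13) = ((-7 + 16) + 817) - 1/(9*13) = (9 + 817) - 1/(9*13) = 826 - 2*1/234 = 826 - 1/117 = 96641/117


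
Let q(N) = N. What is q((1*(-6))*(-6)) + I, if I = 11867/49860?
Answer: 1806827/49860 ≈ 36.238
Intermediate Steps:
I = 11867/49860 (I = 11867*(1/49860) = 11867/49860 ≈ 0.23801)
q((1*(-6))*(-6)) + I = (1*(-6))*(-6) + 11867/49860 = -6*(-6) + 11867/49860 = 36 + 11867/49860 = 1806827/49860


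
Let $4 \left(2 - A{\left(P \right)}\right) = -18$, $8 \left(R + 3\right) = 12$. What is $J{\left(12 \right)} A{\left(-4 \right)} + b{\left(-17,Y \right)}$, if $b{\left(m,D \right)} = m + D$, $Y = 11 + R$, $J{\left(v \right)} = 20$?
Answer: $\frac{245}{2} \approx 122.5$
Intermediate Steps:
$R = - \frac{3}{2}$ ($R = -3 + \frac{1}{8} \cdot 12 = -3 + \frac{3}{2} = - \frac{3}{2} \approx -1.5$)
$A{\left(P \right)} = \frac{13}{2}$ ($A{\left(P \right)} = 2 - - \frac{9}{2} = 2 + \frac{9}{2} = \frac{13}{2}$)
$Y = \frac{19}{2}$ ($Y = 11 - \frac{3}{2} = \frac{19}{2} \approx 9.5$)
$b{\left(m,D \right)} = D + m$
$J{\left(12 \right)} A{\left(-4 \right)} + b{\left(-17,Y \right)} = 20 \cdot \frac{13}{2} + \left(\frac{19}{2} - 17\right) = 130 - \frac{15}{2} = \frac{245}{2}$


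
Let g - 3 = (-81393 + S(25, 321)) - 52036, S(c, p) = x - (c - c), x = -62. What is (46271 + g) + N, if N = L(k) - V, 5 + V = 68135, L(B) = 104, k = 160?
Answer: -155243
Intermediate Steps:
V = 68130 (V = -5 + 68135 = 68130)
S(c, p) = -62 (S(c, p) = -62 - (c - c) = -62 - 1*0 = -62 + 0 = -62)
g = -133488 (g = 3 + ((-81393 - 62) - 52036) = 3 + (-81455 - 52036) = 3 - 133491 = -133488)
N = -68026 (N = 104 - 1*68130 = 104 - 68130 = -68026)
(46271 + g) + N = (46271 - 133488) - 68026 = -87217 - 68026 = -155243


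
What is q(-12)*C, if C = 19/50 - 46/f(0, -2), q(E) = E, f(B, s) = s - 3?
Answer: -2874/25 ≈ -114.96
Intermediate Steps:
f(B, s) = -3 + s
C = 479/50 (C = 19/50 - 46/(-3 - 2) = 19*(1/50) - 46/(-5) = 19/50 - 46*(-1/5) = 19/50 + 46/5 = 479/50 ≈ 9.5800)
q(-12)*C = -12*479/50 = -2874/25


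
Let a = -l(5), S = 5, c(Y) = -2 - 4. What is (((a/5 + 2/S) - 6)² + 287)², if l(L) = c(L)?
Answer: 58660281/625 ≈ 93857.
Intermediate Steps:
c(Y) = -6
l(L) = -6
a = 6 (a = -1*(-6) = 6)
(((a/5 + 2/S) - 6)² + 287)² = (((6/5 + 2/5) - 6)² + 287)² = (((6*(⅕) + 2*(⅕)) - 6)² + 287)² = (((6/5 + ⅖) - 6)² + 287)² = ((8/5 - 6)² + 287)² = ((-22/5)² + 287)² = (484/25 + 287)² = (7659/25)² = 58660281/625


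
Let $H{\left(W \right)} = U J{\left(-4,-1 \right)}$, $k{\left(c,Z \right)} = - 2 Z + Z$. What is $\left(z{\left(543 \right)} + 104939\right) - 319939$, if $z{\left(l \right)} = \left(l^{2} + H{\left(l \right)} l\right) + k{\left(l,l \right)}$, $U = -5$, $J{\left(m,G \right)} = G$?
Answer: $82021$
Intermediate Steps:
$k{\left(c,Z \right)} = - Z$
$H{\left(W \right)} = 5$ ($H{\left(W \right)} = \left(-5\right) \left(-1\right) = 5$)
$z{\left(l \right)} = l^{2} + 4 l$ ($z{\left(l \right)} = \left(l^{2} + 5 l\right) - l = l^{2} + 4 l$)
$\left(z{\left(543 \right)} + 104939\right) - 319939 = \left(543 \left(4 + 543\right) + 104939\right) - 319939 = \left(543 \cdot 547 + 104939\right) - 319939 = \left(297021 + 104939\right) - 319939 = 401960 - 319939 = 82021$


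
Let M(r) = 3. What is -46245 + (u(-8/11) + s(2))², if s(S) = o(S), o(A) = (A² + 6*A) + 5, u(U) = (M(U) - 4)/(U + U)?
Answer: -11718311/256 ≈ -45775.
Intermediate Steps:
u(U) = -1/(2*U) (u(U) = (3 - 4)/(U + U) = -1/(2*U))
o(A) = 5 + A² + 6*A
s(S) = 5 + S² + 6*S
-46245 + (u(-8/11) + s(2))² = -46245 + (-1/(2*((-8/11))) + (5 + 2² + 6*2))² = -46245 + (-1/(2*((-8*1/11))) + (5 + 4 + 12))² = -46245 + (-1/(2*(-8/11)) + 21)² = -46245 + (-½*(-11/8) + 21)² = -46245 + (11/16 + 21)² = -46245 + (347/16)² = -46245 + 120409/256 = -11718311/256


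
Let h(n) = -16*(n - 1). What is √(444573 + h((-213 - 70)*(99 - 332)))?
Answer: I*√610435 ≈ 781.3*I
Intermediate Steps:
h(n) = 16 - 16*n (h(n) = -16*(-1 + n) = 16 - 16*n)
√(444573 + h((-213 - 70)*(99 - 332))) = √(444573 + (16 - 16*(-213 - 70)*(99 - 332))) = √(444573 + (16 - (-4528)*(-233))) = √(444573 + (16 - 16*65939)) = √(444573 + (16 - 1055024)) = √(444573 - 1055008) = √(-610435) = I*√610435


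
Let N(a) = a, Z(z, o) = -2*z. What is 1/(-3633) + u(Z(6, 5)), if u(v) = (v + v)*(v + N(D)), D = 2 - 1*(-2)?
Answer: 697535/3633 ≈ 192.00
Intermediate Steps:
D = 4 (D = 2 + 2 = 4)
u(v) = 2*v*(4 + v) (u(v) = (v + v)*(v + 4) = (2*v)*(4 + v) = 2*v*(4 + v))
1/(-3633) + u(Z(6, 5)) = 1/(-3633) + 2*(-2*6)*(4 - 2*6) = -1/3633 + 2*(-12)*(4 - 12) = -1/3633 + 2*(-12)*(-8) = -1/3633 + 192 = 697535/3633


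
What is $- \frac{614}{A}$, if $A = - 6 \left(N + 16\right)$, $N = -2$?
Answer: $\frac{307}{42} \approx 7.3095$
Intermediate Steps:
$A = -84$ ($A = - 6 \left(-2 + 16\right) = \left(-6\right) 14 = -84$)
$- \frac{614}{A} = - \frac{614}{-84} = \left(-614\right) \left(- \frac{1}{84}\right) = \frac{307}{42}$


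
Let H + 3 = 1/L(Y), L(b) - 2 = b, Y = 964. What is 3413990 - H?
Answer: 3297917237/966 ≈ 3.4140e+6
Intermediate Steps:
L(b) = 2 + b
H = -2897/966 (H = -3 + 1/(2 + 964) = -3 + 1/966 = -2897/966 ≈ -2.9990)
3413990 - H = 3413990 - 1*(-2897/966) = 3413990 + 2897/966 = 3297917237/966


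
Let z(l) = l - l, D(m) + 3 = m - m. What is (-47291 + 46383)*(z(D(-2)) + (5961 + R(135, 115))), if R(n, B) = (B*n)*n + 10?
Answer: -1908476168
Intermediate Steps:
R(n, B) = 10 + B*n² (R(n, B) = B*n² + 10 = 10 + B*n²)
D(m) = -3 (D(m) = -3 + (m - m) = -3 + 0 = -3)
z(l) = 0
(-47291 + 46383)*(z(D(-2)) + (5961 + R(135, 115))) = (-47291 + 46383)*(0 + (5961 + (10 + 115*135²))) = -908*(0 + (5961 + (10 + 115*18225))) = -908*(0 + (5961 + (10 + 2095875))) = -908*(0 + (5961 + 2095885)) = -908*(0 + 2101846) = -908*2101846 = -1908476168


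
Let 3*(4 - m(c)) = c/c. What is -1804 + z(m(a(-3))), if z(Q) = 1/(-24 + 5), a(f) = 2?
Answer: -34277/19 ≈ -1804.1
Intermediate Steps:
m(c) = 11/3 (m(c) = 4 - c/(3*c) = 4 - 1/3*1 = 4 - 1/3 = 11/3)
z(Q) = -1/19 (z(Q) = 1/(-19) = -1/19)
-1804 + z(m(a(-3))) = -1804 - 1/19 = -34277/19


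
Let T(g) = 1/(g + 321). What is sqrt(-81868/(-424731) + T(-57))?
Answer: sqrt(68641261952802)/18688164 ≈ 0.44333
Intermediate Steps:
T(g) = 1/(321 + g)
sqrt(-81868/(-424731) + T(-57)) = sqrt(-81868/(-424731) + 1/(321 - 57)) = sqrt(-81868*(-1/424731) + 1/264) = sqrt(81868/424731 + 1/264) = sqrt(7345961/37376328) = sqrt(68641261952802)/18688164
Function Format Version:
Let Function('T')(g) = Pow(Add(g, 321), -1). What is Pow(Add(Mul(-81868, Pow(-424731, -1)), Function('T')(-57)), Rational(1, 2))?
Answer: Mul(Rational(1, 18688164), Pow(68641261952802, Rational(1, 2))) ≈ 0.44333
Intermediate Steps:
Function('T')(g) = Pow(Add(321, g), -1)
Pow(Add(Mul(-81868, Pow(-424731, -1)), Function('T')(-57)), Rational(1, 2)) = Pow(Add(Mul(-81868, Pow(-424731, -1)), Pow(Add(321, -57), -1)), Rational(1, 2)) = Pow(Add(Mul(-81868, Rational(-1, 424731)), Pow(264, -1)), Rational(1, 2)) = Pow(Add(Rational(81868, 424731), Rational(1, 264)), Rational(1, 2)) = Pow(Rational(7345961, 37376328), Rational(1, 2)) = Mul(Rational(1, 18688164), Pow(68641261952802, Rational(1, 2)))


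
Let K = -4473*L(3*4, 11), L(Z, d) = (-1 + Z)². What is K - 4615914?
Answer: -5157147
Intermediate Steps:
K = -541233 (K = -4473*(-1 + 3*4)² = -4473*(-1 + 12)² = -4473*11² = -4473*121 = -541233)
K - 4615914 = -541233 - 4615914 = -5157147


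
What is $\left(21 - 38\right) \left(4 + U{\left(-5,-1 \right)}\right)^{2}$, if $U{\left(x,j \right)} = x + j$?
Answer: $-68$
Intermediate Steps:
$U{\left(x,j \right)} = j + x$
$\left(21 - 38\right) \left(4 + U{\left(-5,-1 \right)}\right)^{2} = \left(21 - 38\right) \left(4 - 6\right)^{2} = - 17 \left(4 - 6\right)^{2} = - 17 \left(-2\right)^{2} = \left(-17\right) 4 = -68$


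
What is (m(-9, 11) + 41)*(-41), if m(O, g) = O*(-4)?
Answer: -3157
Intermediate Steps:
m(O, g) = -4*O
(m(-9, 11) + 41)*(-41) = (-4*(-9) + 41)*(-41) = (36 + 41)*(-41) = 77*(-41) = -3157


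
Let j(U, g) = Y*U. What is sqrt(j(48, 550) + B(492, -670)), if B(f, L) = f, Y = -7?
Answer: 2*sqrt(39) ≈ 12.490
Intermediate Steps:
j(U, g) = -7*U
sqrt(j(48, 550) + B(492, -670)) = sqrt(-7*48 + 492) = sqrt(-336 + 492) = sqrt(156) = 2*sqrt(39)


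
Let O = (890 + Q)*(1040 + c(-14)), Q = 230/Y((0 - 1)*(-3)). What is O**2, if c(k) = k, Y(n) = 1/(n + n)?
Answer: 5424334160400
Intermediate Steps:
Y(n) = 1/(2*n)
Q = 1380 (Q = 230/((1/(2*(((0 - 1)*(-3)))))) = 230/((1/(2*((-1*(-3)))))) = 230/(((1/2)/3)) = 230/(((1/2)*(1/3))) = 230/(1/6) = 230*6 = 1380)
O = 2329020 (O = (890 + 1380)*(1040 - 14) = 2270*1026 = 2329020)
O**2 = 2329020**2 = 5424334160400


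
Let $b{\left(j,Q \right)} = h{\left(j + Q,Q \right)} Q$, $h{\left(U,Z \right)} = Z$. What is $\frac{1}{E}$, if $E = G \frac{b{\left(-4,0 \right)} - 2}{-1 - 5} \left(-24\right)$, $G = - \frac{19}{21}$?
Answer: $\frac{21}{152} \approx 0.13816$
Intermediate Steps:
$b{\left(j,Q \right)} = Q^{2}$ ($b{\left(j,Q \right)} = Q Q = Q^{2}$)
$G = - \frac{19}{21}$ ($G = \left(-19\right) \frac{1}{21} = - \frac{19}{21} \approx -0.90476$)
$E = \frac{152}{21}$ ($E = - \frac{19 \frac{0^{2} - 2}{-1 - 5}}{21} \left(-24\right) = - \frac{19 \frac{0 - 2}{-6}}{21} \left(-24\right) = - \frac{19 \left(\left(-2\right) \left(- \frac{1}{6}\right)\right)}{21} \left(-24\right) = \left(- \frac{19}{21}\right) \frac{1}{3} \left(-24\right) = \left(- \frac{19}{63}\right) \left(-24\right) = \frac{152}{21} \approx 7.2381$)
$\frac{1}{E} = \frac{1}{\frac{152}{21}} = \frac{21}{152}$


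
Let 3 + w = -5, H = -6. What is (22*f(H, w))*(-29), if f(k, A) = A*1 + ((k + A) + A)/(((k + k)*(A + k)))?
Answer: 217877/42 ≈ 5187.5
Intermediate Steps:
w = -8 (w = -3 - 5 = -8)
f(k, A) = A + (k + 2*A)/(2*k*(A + k)) (f(k, A) = A + ((A + k) + A)/(((2*k)*(A + k))) = A + (k + 2*A)/((2*k*(A + k))) = A + (k + 2*A)*(1/(2*k*(A + k))) = A + (k + 2*A)/(2*k*(A + k)))
(22*f(H, w))*(-29) = (22*((-8 + (½)*(-6) - 8*(-6)² - 6*(-8)²)/((-6)*(-8 - 6))))*(-29) = (22*(-⅙*(-8 - 3 - 8*36 - 6*64)/(-14)))*(-29) = (22*(-⅙*(-1/14)*(-8 - 3 - 288 - 384)))*(-29) = (22*(-⅙*(-1/14)*(-683)))*(-29) = (22*(-683/84))*(-29) = -7513/42*(-29) = 217877/42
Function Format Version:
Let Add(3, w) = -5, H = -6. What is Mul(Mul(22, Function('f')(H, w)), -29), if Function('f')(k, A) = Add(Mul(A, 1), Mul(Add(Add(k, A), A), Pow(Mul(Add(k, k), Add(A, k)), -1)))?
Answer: Rational(217877, 42) ≈ 5187.5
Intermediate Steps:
w = -8 (w = Add(-3, -5) = -8)
Function('f')(k, A) = Add(A, Mul(Rational(1, 2), Pow(k, -1), Pow(Add(A, k), -1), Add(k, Mul(2, A)))) (Function('f')(k, A) = Add(A, Mul(Add(Add(A, k), A), Pow(Mul(Mul(2, k), Add(A, k)), -1))) = Add(A, Mul(Add(k, Mul(2, A)), Pow(Mul(2, k, Add(A, k)), -1))) = Add(A, Mul(Add(k, Mul(2, A)), Mul(Rational(1, 2), Pow(k, -1), Pow(Add(A, k), -1)))) = Add(A, Mul(Rational(1, 2), Pow(k, -1), Pow(Add(A, k), -1), Add(k, Mul(2, A)))))
Mul(Mul(22, Function('f')(H, w)), -29) = Mul(Mul(22, Mul(Pow(-6, -1), Pow(Add(-8, -6), -1), Add(-8, Mul(Rational(1, 2), -6), Mul(-8, Pow(-6, 2)), Mul(-6, Pow(-8, 2))))), -29) = Mul(Mul(22, Mul(Rational(-1, 6), Pow(-14, -1), Add(-8, -3, Mul(-8, 36), Mul(-6, 64)))), -29) = Mul(Mul(22, Mul(Rational(-1, 6), Rational(-1, 14), Add(-8, -3, -288, -384))), -29) = Mul(Mul(22, Mul(Rational(-1, 6), Rational(-1, 14), -683)), -29) = Mul(Mul(22, Rational(-683, 84)), -29) = Mul(Rational(-7513, 42), -29) = Rational(217877, 42)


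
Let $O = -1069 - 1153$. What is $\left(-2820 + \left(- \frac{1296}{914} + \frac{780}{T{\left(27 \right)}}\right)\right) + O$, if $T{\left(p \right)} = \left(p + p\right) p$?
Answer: $- \frac{560017196}{111051} \approx -5042.9$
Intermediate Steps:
$T{\left(p \right)} = 2 p^{2}$ ($T{\left(p \right)} = 2 p p = 2 p^{2}$)
$O = -2222$ ($O = -1069 - 1153 = -2222$)
$\left(-2820 + \left(- \frac{1296}{914} + \frac{780}{T{\left(27 \right)}}\right)\right) + O = \left(-2820 + \left(- \frac{1296}{914} + \frac{780}{2 \cdot 27^{2}}\right)\right) - 2222 = \left(-2820 + \left(\left(-1296\right) \frac{1}{914} + \frac{780}{2 \cdot 729}\right)\right) - 2222 = \left(-2820 - \left(\frac{648}{457} - \frac{780}{1458}\right)\right) - 2222 = \left(-2820 + \left(- \frac{648}{457} + 780 \cdot \frac{1}{1458}\right)\right) - 2222 = \left(-2820 + \left(- \frac{648}{457} + \frac{130}{243}\right)\right) - 2222 = \left(-2820 - \frac{98054}{111051}\right) - 2222 = - \frac{313261874}{111051} - 2222 = - \frac{560017196}{111051}$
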